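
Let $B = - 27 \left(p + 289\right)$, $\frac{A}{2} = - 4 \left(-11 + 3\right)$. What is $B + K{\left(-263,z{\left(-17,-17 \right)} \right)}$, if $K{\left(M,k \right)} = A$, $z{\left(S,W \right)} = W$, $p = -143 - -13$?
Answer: $-4229$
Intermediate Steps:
$p = -130$ ($p = -143 + 13 = -130$)
$A = 64$ ($A = 2 \left(- 4 \left(-11 + 3\right)\right) = 2 \left(\left(-4\right) \left(-8\right)\right) = 2 \cdot 32 = 64$)
$K{\left(M,k \right)} = 64$
$B = -4293$ ($B = - 27 \left(-130 + 289\right) = \left(-27\right) 159 = -4293$)
$B + K{\left(-263,z{\left(-17,-17 \right)} \right)} = -4293 + 64 = -4229$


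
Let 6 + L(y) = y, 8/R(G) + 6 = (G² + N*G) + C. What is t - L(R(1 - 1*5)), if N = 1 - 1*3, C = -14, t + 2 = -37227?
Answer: -37225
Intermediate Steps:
t = -37229 (t = -2 - 37227 = -37229)
N = -2 (N = 1 - 3 = -2)
R(G) = 8/(-20 + G² - 2*G) (R(G) = 8/(-6 + ((G² - 2*G) - 14)) = 8/(-6 + (-14 + G² - 2*G)) = 8/(-20 + G² - 2*G))
L(y) = -6 + y
t - L(R(1 - 1*5)) = -37229 - (-6 + 8/(-20 + (1 - 1*5)² - 2*(1 - 1*5))) = -37229 - (-6 + 8/(-20 + (1 - 5)² - 2*(1 - 5))) = -37229 - (-6 + 8/(-20 + (-4)² - 2*(-4))) = -37229 - (-6 + 8/(-20 + 16 + 8)) = -37229 - (-6 + 8/4) = -37229 - (-6 + 8*(¼)) = -37229 - (-6 + 2) = -37229 - 1*(-4) = -37229 + 4 = -37225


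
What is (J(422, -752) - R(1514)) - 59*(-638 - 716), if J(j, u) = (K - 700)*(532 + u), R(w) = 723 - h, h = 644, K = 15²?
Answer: 184307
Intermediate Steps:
K = 225
R(w) = 79 (R(w) = 723 - 1*644 = 723 - 644 = 79)
J(j, u) = -252700 - 475*u (J(j, u) = (225 - 700)*(532 + u) = -475*(532 + u) = -252700 - 475*u)
(J(422, -752) - R(1514)) - 59*(-638 - 716) = ((-252700 - 475*(-752)) - 1*79) - 59*(-638 - 716) = ((-252700 + 357200) - 79) - 59*(-1354) = (104500 - 79) + 79886 = 104421 + 79886 = 184307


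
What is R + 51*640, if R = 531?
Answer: 33171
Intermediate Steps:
R + 51*640 = 531 + 51*640 = 531 + 32640 = 33171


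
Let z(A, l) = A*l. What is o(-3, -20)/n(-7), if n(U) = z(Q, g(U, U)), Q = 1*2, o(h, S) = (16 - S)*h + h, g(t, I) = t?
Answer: 111/14 ≈ 7.9286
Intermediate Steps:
o(h, S) = h + h*(16 - S) (o(h, S) = h*(16 - S) + h = h + h*(16 - S))
Q = 2
n(U) = 2*U
o(-3, -20)/n(-7) = (-3*(17 - 1*(-20)))/((2*(-7))) = (-3*(17 + 20))/(-14) = -(-3)*37/14 = -1/14*(-111) = 111/14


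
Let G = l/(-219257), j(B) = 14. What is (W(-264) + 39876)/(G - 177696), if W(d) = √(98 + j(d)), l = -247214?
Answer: -4371546066/19480422329 - 438514*√7/19480422329 ≈ -0.22447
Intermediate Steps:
W(d) = 4*√7 (W(d) = √(98 + 14) = √112 = 4*√7)
G = 247214/219257 (G = -247214/(-219257) = -247214*(-1/219257) = 247214/219257 ≈ 1.1275)
(W(-264) + 39876)/(G - 177696) = (4*√7 + 39876)/(247214/219257 - 177696) = (39876 + 4*√7)/(-38960844658/219257) = (39876 + 4*√7)*(-219257/38960844658) = -4371546066/19480422329 - 438514*√7/19480422329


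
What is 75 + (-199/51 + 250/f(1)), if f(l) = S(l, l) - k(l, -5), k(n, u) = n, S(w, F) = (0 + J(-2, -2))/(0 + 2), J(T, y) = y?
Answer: -2749/51 ≈ -53.902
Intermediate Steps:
S(w, F) = -1 (S(w, F) = (0 - 2)/(0 + 2) = -2/2 = -2*1/2 = -1)
f(l) = -1 - l
75 + (-199/51 + 250/f(1)) = 75 + (-199/51 + 250/(-1 - 1*1)) = 75 + (-199*1/51 + 250/(-1 - 1)) = 75 + (-199/51 + 250/(-2)) = 75 + (-199/51 + 250*(-1/2)) = 75 + (-199/51 - 125) = 75 - 6574/51 = -2749/51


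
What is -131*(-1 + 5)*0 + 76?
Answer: 76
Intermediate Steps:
-131*(-1 + 5)*0 + 76 = -524*0 + 76 = -131*0 + 76 = 0 + 76 = 76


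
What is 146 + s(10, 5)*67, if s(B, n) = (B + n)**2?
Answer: 15221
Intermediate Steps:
146 + s(10, 5)*67 = 146 + (10 + 5)**2*67 = 146 + 15**2*67 = 146 + 225*67 = 146 + 15075 = 15221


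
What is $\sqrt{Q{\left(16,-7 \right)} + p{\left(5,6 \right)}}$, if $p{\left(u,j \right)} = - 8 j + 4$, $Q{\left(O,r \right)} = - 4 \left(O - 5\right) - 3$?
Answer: $i \sqrt{91} \approx 9.5394 i$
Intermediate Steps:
$Q{\left(O,r \right)} = 17 - 4 O$ ($Q{\left(O,r \right)} = - 4 \left(O - 5\right) - 3 = - 4 \left(-5 + O\right) - 3 = \left(20 - 4 O\right) - 3 = 17 - 4 O$)
$p{\left(u,j \right)} = 4 - 8 j$
$\sqrt{Q{\left(16,-7 \right)} + p{\left(5,6 \right)}} = \sqrt{\left(17 - 64\right) + \left(4 - 48\right)} = \sqrt{-47 - 44} = \sqrt{-91} = i \sqrt{91}$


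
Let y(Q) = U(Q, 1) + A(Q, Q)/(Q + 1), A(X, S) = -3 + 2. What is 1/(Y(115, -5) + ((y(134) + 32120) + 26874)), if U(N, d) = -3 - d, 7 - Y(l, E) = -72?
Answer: 135/7974314 ≈ 1.6929e-5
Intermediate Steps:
Y(l, E) = 79 (Y(l, E) = 7 - 1*(-72) = 7 + 72 = 79)
A(X, S) = -1
y(Q) = -4 - 1/(1 + Q) (y(Q) = (-3 - 1*1) - 1/(Q + 1) = (-3 - 1) - 1/(1 + Q) = -4 - 1/(1 + Q))
1/(Y(115, -5) + ((y(134) + 32120) + 26874)) = 1/(79 + (((-5 - 4*134)/(1 + 134) + 32120) + 26874)) = 1/(79 + (((-5 - 536)/135 + 32120) + 26874)) = 1/(79 + (((1/135)*(-541) + 32120) + 26874)) = 1/(79 + ((-541/135 + 32120) + 26874)) = 1/(79 + (4335659/135 + 26874)) = 1/(79 + 7963649/135) = 1/(7974314/135) = 135/7974314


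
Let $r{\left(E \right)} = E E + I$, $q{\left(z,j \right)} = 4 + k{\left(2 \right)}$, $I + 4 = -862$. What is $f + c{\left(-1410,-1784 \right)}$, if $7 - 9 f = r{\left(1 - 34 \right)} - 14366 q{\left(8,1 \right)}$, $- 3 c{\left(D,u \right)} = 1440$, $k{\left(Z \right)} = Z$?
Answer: $\frac{27220}{3} \approx 9073.3$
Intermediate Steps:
$I = -866$ ($I = -4 - 862 = -866$)
$c{\left(D,u \right)} = -480$ ($c{\left(D,u \right)} = \left(- \frac{1}{3}\right) 1440 = -480$)
$q{\left(z,j \right)} = 6$ ($q{\left(z,j \right)} = 4 + 2 = 6$)
$r{\left(E \right)} = -866 + E^{2}$ ($r{\left(E \right)} = E E - 866 = E^{2} - 866 = -866 + E^{2}$)
$f = \frac{28660}{3}$ ($f = \frac{7}{9} - \frac{\left(-866 + \left(1 - 34\right)^{2}\right) - 86196}{9} = \frac{7}{9} - \frac{\left(-866 + \left(-33\right)^{2}\right) - 86196}{9} = \frac{7}{9} - \frac{\left(-866 + 1089\right) - 86196}{9} = \frac{7}{9} - \frac{223 - 86196}{9} = \frac{7}{9} - - \frac{85973}{9} = \frac{7}{9} + \frac{85973}{9} = \frac{28660}{3} \approx 9553.3$)
$f + c{\left(-1410,-1784 \right)} = \frac{28660}{3} - 480 = \frac{27220}{3}$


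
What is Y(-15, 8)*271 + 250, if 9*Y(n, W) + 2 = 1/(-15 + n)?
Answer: 50969/270 ≈ 188.77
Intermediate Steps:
Y(n, W) = -2/9 + 1/(9*(-15 + n))
Y(-15, 8)*271 + 250 = ((31 - 2*(-15))/(9*(-15 - 15)))*271 + 250 = ((1/9)*(31 + 30)/(-30))*271 + 250 = ((1/9)*(-1/30)*61)*271 + 250 = -61/270*271 + 250 = -16531/270 + 250 = 50969/270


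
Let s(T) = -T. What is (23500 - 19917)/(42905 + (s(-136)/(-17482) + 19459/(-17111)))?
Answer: 535899460333/6417011649488 ≈ 0.083512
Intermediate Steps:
(23500 - 19917)/(42905 + (s(-136)/(-17482) + 19459/(-17111))) = (23500 - 19917)/(42905 + (-1*(-136)/(-17482) + 19459/(-17111))) = 3583/(42905 + (136*(-1/17482) + 19459*(-1/17111))) = 3583/(42905 + (-68/8741 - 19459/17111)) = 3583/(42905 - 171254667/149567251) = 3583/(6417011649488/149567251) = 3583*(149567251/6417011649488) = 535899460333/6417011649488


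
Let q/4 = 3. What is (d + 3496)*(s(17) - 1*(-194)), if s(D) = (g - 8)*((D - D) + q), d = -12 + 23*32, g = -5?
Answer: 160360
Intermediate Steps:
d = 724 (d = -12 + 736 = 724)
q = 12 (q = 4*3 = 12)
s(D) = -156 (s(D) = (-5 - 8)*((D - D) + 12) = -13*(0 + 12) = -13*12 = -156)
(d + 3496)*(s(17) - 1*(-194)) = (724 + 3496)*(-156 - 1*(-194)) = 4220*(-156 + 194) = 4220*38 = 160360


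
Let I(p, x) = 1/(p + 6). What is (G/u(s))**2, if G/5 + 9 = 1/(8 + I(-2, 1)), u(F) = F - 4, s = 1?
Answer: 2146225/9801 ≈ 218.98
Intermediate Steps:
I(p, x) = 1/(6 + p)
u(F) = -4 + F
G = -1465/33 (G = -45 + 5/(8 + 1/(6 - 2)) = -45 + 5/(8 + 1/4) = -45 + 5/(33/4) = -45 + 5*(4/33) = -45 + 20/33 = -1465/33 ≈ -44.394)
(G/u(s))**2 = (-1465/33/(-4 + 1))**2 = (-1465/33/(-3))**2 = (-1/3*(-1465/33))**2 = (1465/99)**2 = 2146225/9801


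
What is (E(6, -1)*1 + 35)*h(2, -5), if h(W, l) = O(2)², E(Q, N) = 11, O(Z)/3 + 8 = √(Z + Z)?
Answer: 14904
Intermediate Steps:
O(Z) = -24 + 3*√2*√Z (O(Z) = -24 + 3*√(Z + Z) = -24 + 3*√(2*Z) = -24 + 3*(√2*√Z) = -24 + 3*√2*√Z)
h(W, l) = 324 (h(W, l) = (-24 + 3*√2*√2)² = (-24 + 6)² = (-18)² = 324)
(E(6, -1)*1 + 35)*h(2, -5) = (11*1 + 35)*324 = (11 + 35)*324 = 46*324 = 14904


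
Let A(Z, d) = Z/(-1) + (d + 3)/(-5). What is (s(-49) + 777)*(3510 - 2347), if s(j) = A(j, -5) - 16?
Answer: 4712476/5 ≈ 9.4250e+5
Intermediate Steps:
A(Z, d) = -⅗ - Z - d/5 (A(Z, d) = Z*(-1) + (3 + d)*(-⅕) = -Z + (-⅗ - d/5) = -⅗ - Z - d/5)
s(j) = -78/5 - j (s(j) = (-⅗ - j - ⅕*(-5)) - 16 = (-⅗ - j + 1) - 16 = (⅖ - j) - 16 = -78/5 - j)
(s(-49) + 777)*(3510 - 2347) = ((-78/5 - 1*(-49)) + 777)*(3510 - 2347) = ((-78/5 + 49) + 777)*1163 = (167/5 + 777)*1163 = (4052/5)*1163 = 4712476/5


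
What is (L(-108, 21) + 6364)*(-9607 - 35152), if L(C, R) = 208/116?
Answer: -8262869472/29 ≈ -2.8493e+8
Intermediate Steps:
L(C, R) = 52/29 (L(C, R) = 208*(1/116) = 52/29)
(L(-108, 21) + 6364)*(-9607 - 35152) = (52/29 + 6364)*(-9607 - 35152) = (184608/29)*(-44759) = -8262869472/29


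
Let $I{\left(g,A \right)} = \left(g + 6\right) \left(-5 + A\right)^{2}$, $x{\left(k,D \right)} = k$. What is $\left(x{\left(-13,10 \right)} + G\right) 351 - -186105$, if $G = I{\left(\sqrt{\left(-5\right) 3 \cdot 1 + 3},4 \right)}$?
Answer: $183648 + 702 i \sqrt{3} \approx 1.8365 \cdot 10^{5} + 1215.9 i$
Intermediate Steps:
$I{\left(g,A \right)} = \left(-5 + A\right)^{2} \left(6 + g\right)$ ($I{\left(g,A \right)} = \left(6 + g\right) \left(-5 + A\right)^{2} = \left(-5 + A\right)^{2} \left(6 + g\right)$)
$G = 6 + 2 i \sqrt{3}$ ($G = \left(-5 + 4\right)^{2} \left(6 + \sqrt{\left(-5\right) 3 \cdot 1 + 3}\right) = \left(-1\right)^{2} \left(6 + \sqrt{\left(-15\right) 1 + 3}\right) = 1 \left(6 + \sqrt{-15 + 3}\right) = 1 \left(6 + \sqrt{-12}\right) = 1 \left(6 + 2 i \sqrt{3}\right) = 6 + 2 i \sqrt{3} \approx 6.0 + 3.4641 i$)
$\left(x{\left(-13,10 \right)} + G\right) 351 - -186105 = \left(-13 + \left(6 + 2 i \sqrt{3}\right)\right) 351 - -186105 = \left(-7 + 2 i \sqrt{3}\right) 351 + 186105 = \left(-2457 + 702 i \sqrt{3}\right) + 186105 = 183648 + 702 i \sqrt{3}$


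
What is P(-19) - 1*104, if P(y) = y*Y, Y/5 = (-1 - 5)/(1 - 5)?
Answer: -493/2 ≈ -246.50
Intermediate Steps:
Y = 15/2 (Y = 5*((-1 - 5)/(1 - 5)) = 5*(-6/(-4)) = 5*(-6*(-1/4)) = 5*(3/2) = 15/2 ≈ 7.5000)
P(y) = 15*y/2 (P(y) = y*(15/2) = 15*y/2)
P(-19) - 1*104 = (15/2)*(-19) - 1*104 = -285/2 - 104 = -493/2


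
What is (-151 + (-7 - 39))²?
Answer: 38809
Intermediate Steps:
(-151 + (-7 - 39))² = (-151 - 46)² = (-197)² = 38809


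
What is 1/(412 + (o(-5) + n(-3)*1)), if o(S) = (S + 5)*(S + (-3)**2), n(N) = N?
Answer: 1/409 ≈ 0.0024450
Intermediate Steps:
o(S) = (5 + S)*(9 + S) (o(S) = (5 + S)*(S + 9) = (5 + S)*(9 + S))
1/(412 + (o(-5) + n(-3)*1)) = 1/(412 + ((45 + (-5)**2 + 14*(-5)) - 3*1)) = 1/(412 + ((45 + 25 - 70) - 3)) = 1/(412 + (0 - 3)) = 1/(412 - 3) = 1/409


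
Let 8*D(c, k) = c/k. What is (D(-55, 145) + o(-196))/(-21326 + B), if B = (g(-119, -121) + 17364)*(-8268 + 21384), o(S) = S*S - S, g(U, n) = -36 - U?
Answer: 8957973/53084738032 ≈ 0.00016875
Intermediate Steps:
D(c, k) = c/(8*k) (D(c, k) = (c/k)/8 = c/(8*k))
o(S) = S**2 - S
B = 228834852 (B = ((-36 - 1*(-119)) + 17364)*(-8268 + 21384) = ((-36 + 119) + 17364)*13116 = (83 + 17364)*13116 = 17447*13116 = 228834852)
(D(-55, 145) + o(-196))/(-21326 + B) = ((1/8)*(-55)/145 - 196*(-1 - 196))/(-21326 + 228834852) = ((1/8)*(-55)*(1/145) - 196*(-197))/228813526 = (-11/232 + 38612)*(1/228813526) = (8957973/232)*(1/228813526) = 8957973/53084738032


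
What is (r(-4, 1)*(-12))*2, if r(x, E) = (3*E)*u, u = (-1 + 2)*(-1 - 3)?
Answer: 288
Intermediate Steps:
u = -4 (u = 1*(-4) = -4)
r(x, E) = -12*E (r(x, E) = (3*E)*(-4) = -12*E)
(r(-4, 1)*(-12))*2 = (-12*1*(-12))*2 = -12*(-12)*2 = 144*2 = 288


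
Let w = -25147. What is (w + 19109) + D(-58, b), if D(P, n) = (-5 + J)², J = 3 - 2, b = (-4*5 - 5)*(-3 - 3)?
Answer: -6022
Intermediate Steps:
b = 150 (b = (-20 - 5)*(-6) = -25*(-6) = 150)
J = 1
D(P, n) = 16 (D(P, n) = (-5 + 1)² = (-4)² = 16)
(w + 19109) + D(-58, b) = (-25147 + 19109) + 16 = -6038 + 16 = -6022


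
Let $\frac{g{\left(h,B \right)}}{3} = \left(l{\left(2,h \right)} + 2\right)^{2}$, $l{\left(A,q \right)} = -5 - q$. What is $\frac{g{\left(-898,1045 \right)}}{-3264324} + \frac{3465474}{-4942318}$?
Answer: $- \frac{3864865129571}{2688887877172} \approx -1.4373$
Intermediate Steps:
$g{\left(h,B \right)} = 3 \left(-3 - h\right)^{2}$ ($g{\left(h,B \right)} = 3 \left(\left(-5 - h\right) + 2\right)^{2} = 3 \left(-3 - h\right)^{2}$)
$\frac{g{\left(-898,1045 \right)}}{-3264324} + \frac{3465474}{-4942318} = \frac{3 \left(3 - 898\right)^{2}}{-3264324} + \frac{3465474}{-4942318} = 3 \left(-895\right)^{2} \left(- \frac{1}{3264324}\right) + 3465474 \left(- \frac{1}{4942318}\right) = 3 \cdot 801025 \left(- \frac{1}{3264324}\right) - \frac{1732737}{2471159} = 2403075 \left(- \frac{1}{3264324}\right) - \frac{1732737}{2471159} = - \frac{801025}{1088108} - \frac{1732737}{2471159} = - \frac{3864865129571}{2688887877172}$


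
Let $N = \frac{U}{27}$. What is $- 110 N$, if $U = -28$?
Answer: $\frac{3080}{27} \approx 114.07$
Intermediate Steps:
$N = - \frac{28}{27} \approx -1.037$
$- 110 N = \left(-110\right) \left(- \frac{28}{27}\right) = \frac{3080}{27}$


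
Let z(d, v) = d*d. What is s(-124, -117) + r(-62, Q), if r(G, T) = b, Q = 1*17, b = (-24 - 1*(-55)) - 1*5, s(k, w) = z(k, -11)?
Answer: 15402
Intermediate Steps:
z(d, v) = d**2
s(k, w) = k**2
b = 26 (b = (-24 + 55) - 5 = 31 - 5 = 26)
Q = 17
r(G, T) = 26
s(-124, -117) + r(-62, Q) = (-124)**2 + 26 = 15376 + 26 = 15402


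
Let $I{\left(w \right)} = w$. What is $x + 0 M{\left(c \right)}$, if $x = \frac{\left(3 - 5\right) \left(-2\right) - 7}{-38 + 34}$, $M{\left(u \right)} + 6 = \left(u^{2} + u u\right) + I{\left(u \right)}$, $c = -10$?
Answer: $\frac{3}{4} \approx 0.75$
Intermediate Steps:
$M{\left(u \right)} = -6 + u + 2 u^{2}$ ($M{\left(u \right)} = -6 + \left(\left(u^{2} + u u\right) + u\right) = -6 + \left(\left(u^{2} + u^{2}\right) + u\right) = -6 + \left(2 u^{2} + u\right) = -6 + \left(u + 2 u^{2}\right) = -6 + u + 2 u^{2}$)
$x = \frac{3}{4}$ ($x = \frac{\left(-2\right) \left(-2\right) - 7}{-4} = \left(4 - 7\right) \left(- \frac{1}{4}\right) = \left(-3\right) \left(- \frac{1}{4}\right) = \frac{3}{4} \approx 0.75$)
$x + 0 M{\left(c \right)} = \frac{3}{4} + 0 \left(-6 - 10 + 2 \left(-10\right)^{2}\right) = \frac{3}{4} + 0 \left(-6 - 10 + 2 \cdot 100\right) = \frac{3}{4} + 0 \left(-6 - 10 + 200\right) = \frac{3}{4} + 0 \cdot 184 = \frac{3}{4} + 0 = \frac{3}{4}$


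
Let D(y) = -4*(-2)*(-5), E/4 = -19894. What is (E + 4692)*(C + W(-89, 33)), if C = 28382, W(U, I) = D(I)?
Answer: -2122362328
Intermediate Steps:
E = -79576 (E = 4*(-19894) = -79576)
D(y) = -40 (D(y) = 8*(-5) = -40)
W(U, I) = -40
(E + 4692)*(C + W(-89, 33)) = (-79576 + 4692)*(28382 - 40) = -74884*28342 = -2122362328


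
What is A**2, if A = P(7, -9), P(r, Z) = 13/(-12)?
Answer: 169/144 ≈ 1.1736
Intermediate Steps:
P(r, Z) = -13/12 (P(r, Z) = 13*(-1/12) = -13/12)
A = -13/12 ≈ -1.0833
A**2 = (-13/12)**2 = 169/144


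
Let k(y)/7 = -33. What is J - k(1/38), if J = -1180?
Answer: -949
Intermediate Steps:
k(y) = -231 (k(y) = 7*(-33) = -231)
J - k(1/38) = -1180 - 1*(-231) = -1180 + 231 = -949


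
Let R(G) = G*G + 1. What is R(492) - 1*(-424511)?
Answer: 666576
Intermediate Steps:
R(G) = 1 + G² (R(G) = G² + 1 = 1 + G²)
R(492) - 1*(-424511) = (1 + 492²) - 1*(-424511) = (1 + 242064) + 424511 = 242065 + 424511 = 666576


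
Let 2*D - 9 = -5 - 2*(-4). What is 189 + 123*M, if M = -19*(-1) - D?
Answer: 1788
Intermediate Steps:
D = 6 (D = 9/2 + (-5 - 2*(-4))/2 = 9/2 + (-5 + 8)/2 = 9/2 + (½)*3 = 9/2 + 3/2 = 6)
M = 13 (M = -19*(-1) - 1*6 = 19 - 6 = 13)
189 + 123*M = 189 + 123*13 = 189 + 1599 = 1788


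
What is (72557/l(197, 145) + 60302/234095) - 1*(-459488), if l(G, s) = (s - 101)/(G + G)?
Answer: 5712496370819/5150090 ≈ 1.1092e+6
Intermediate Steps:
l(G, s) = (-101 + s)/(2*G) (l(G, s) = (-101 + s)/((2*G)) = (-101 + s)*(1/(2*G)) = (-101 + s)/(2*G))
(72557/l(197, 145) + 60302/234095) - 1*(-459488) = (72557/(((½)*(-101 + 145)/197)) + 60302/234095) - 1*(-459488) = (72557/(((½)*(1/197)*44)) + 60302*(1/234095)) + 459488 = (72557/(22/197) + 60302/234095) + 459488 = (72557*(197/22) + 60302/234095) + 459488 = (14293729/22 + 60302/234095) + 459488 = 3346091816899/5150090 + 459488 = 5712496370819/5150090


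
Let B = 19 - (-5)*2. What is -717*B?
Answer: -20793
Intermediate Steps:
B = 29 (B = 19 - 1*(-10) = 19 + 10 = 29)
-717*B = -717*29 = -20793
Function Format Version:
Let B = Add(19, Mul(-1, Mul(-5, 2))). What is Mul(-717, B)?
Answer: -20793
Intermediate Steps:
B = 29 (B = Add(19, Mul(-1, -10)) = Add(19, 10) = 29)
Mul(-717, B) = Mul(-717, 29) = -20793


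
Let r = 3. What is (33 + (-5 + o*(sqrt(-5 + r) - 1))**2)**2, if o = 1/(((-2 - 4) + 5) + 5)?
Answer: 931561/256 - 20307*I*sqrt(2)/64 ≈ 3638.9 - 448.73*I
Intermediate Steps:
o = 1/4 (o = 1/((-6 + 5) + 5) = 1/(-1 + 5) = 1/4 ≈ 0.25000)
(33 + (-5 + o*(sqrt(-5 + r) - 1))**2)**2 = (33 + (-5 + (sqrt(-5 + 3) - 1)/4)**2)**2 = (33 + (-5 + (sqrt(-2) - 1)/4)**2)**2 = (33 + (-5 + (I*sqrt(2) - 1)/4)**2)**2 = (33 + (-5 + (-1 + I*sqrt(2))/4)**2)**2 = (33 + (-5 + (-1/4 + I*sqrt(2)/4))**2)**2 = (33 + (-21/4 + I*sqrt(2)/4)**2)**2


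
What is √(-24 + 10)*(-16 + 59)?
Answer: 43*I*√14 ≈ 160.89*I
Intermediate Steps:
√(-24 + 10)*(-16 + 59) = √(-14)*43 = (I*√14)*43 = 43*I*√14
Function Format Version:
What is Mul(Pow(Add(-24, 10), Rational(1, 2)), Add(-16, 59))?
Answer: Mul(43, I, Pow(14, Rational(1, 2))) ≈ Mul(160.89, I)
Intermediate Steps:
Mul(Pow(Add(-24, 10), Rational(1, 2)), Add(-16, 59)) = Mul(Pow(-14, Rational(1, 2)), 43) = Mul(Mul(I, Pow(14, Rational(1, 2))), 43) = Mul(43, I, Pow(14, Rational(1, 2)))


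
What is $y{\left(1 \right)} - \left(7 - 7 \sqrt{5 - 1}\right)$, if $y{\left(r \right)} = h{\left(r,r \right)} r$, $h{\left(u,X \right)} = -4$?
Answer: $3$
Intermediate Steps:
$y{\left(r \right)} = - 4 r$
$y{\left(1 \right)} - \left(7 - 7 \sqrt{5 - 1}\right) = \left(-4\right) 1 - \left(7 - 7 \sqrt{5 - 1}\right) = -4 - \left(7 - 7 \sqrt{4}\right) = -4 + \left(7 \cdot 2 - 7\right) = -4 + \left(14 - 7\right) = -4 + 7 = 3$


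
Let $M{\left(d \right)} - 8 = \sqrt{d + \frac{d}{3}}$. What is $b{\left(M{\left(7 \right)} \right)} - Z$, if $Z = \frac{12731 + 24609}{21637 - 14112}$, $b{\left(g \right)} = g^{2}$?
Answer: $\frac{308696}{4515} + \frac{32 \sqrt{21}}{3} \approx 117.25$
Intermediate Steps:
$M{\left(d \right)} = 8 + \frac{2 \sqrt{3} \sqrt{d}}{3}$ ($M{\left(d \right)} = 8 + \sqrt{d + \frac{d}{3}} = 8 + \sqrt{\frac{4 d}{3}} = 8 + \frac{2 \sqrt{3} \sqrt{d}}{3}$)
$Z = \frac{7468}{1505}$ ($Z = \frac{37340}{7525} = 37340 \cdot \frac{1}{7525} = \frac{7468}{1505} \approx 4.9621$)
$b{\left(M{\left(7 \right)} \right)} - Z = \left(8 + \frac{2 \sqrt{3} \sqrt{7}}{3}\right)^{2} - \frac{7468}{1505} = \left(8 + \frac{2 \sqrt{21}}{3}\right)^{2} - \frac{7468}{1505} = - \frac{7468}{1505} + \left(8 + \frac{2 \sqrt{21}}{3}\right)^{2}$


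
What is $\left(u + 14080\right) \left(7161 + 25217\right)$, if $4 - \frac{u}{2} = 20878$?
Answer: $-895834504$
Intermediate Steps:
$u = -41748$ ($u = 8 - 41756 = -41748$)
$\left(u + 14080\right) \left(7161 + 25217\right) = \left(-41748 + 14080\right) \left(7161 + 25217\right) = \left(-27668\right) 32378 = -895834504$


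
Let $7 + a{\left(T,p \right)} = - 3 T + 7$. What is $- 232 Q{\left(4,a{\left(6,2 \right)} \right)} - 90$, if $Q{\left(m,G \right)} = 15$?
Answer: $-3570$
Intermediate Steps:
$a{\left(T,p \right)} = - 3 T$ ($a{\left(T,p \right)} = -7 - \left(-7 + 3 T\right) = - 3 T$)
$- 232 Q{\left(4,a{\left(6,2 \right)} \right)} - 90 = \left(-232\right) 15 - 90 = -3480 - 90 = -3570$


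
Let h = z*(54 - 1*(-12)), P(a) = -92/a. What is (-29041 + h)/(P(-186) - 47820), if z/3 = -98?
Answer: 4505385/4447214 ≈ 1.0131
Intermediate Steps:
z = -294 (z = 3*(-98) = -294)
h = -19404 (h = -294*(54 - 1*(-12)) = -294*(54 + 12) = -294*66 = -19404)
(-29041 + h)/(P(-186) - 47820) = (-29041 - 19404)/(-92/(-186) - 47820) = -48445/(-92*(-1/186) - 47820) = -48445/(46/93 - 47820) = -48445/(-4447214/93) = -48445*(-93/4447214) = 4505385/4447214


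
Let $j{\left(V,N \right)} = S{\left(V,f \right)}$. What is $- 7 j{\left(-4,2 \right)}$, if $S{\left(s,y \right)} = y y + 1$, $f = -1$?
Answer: $-14$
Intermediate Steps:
$S{\left(s,y \right)} = 1 + y^{2}$ ($S{\left(s,y \right)} = y^{2} + 1 = 1 + y^{2}$)
$j{\left(V,N \right)} = 2$ ($j{\left(V,N \right)} = 1 + \left(-1\right)^{2} = 1 + 1 = 2$)
$- 7 j{\left(-4,2 \right)} = \left(-7\right) 2 = -14$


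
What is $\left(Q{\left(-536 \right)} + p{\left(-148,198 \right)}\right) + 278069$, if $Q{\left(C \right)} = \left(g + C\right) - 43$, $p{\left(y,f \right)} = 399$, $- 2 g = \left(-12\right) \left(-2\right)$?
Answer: $277877$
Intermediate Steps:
$g = -12$ ($g = - \frac{\left(-12\right) \left(-2\right)}{2} = \left(- \frac{1}{2}\right) 24 = -12$)
$Q{\left(C \right)} = -55 + C$ ($Q{\left(C \right)} = \left(-12 + C\right) - 43 = -55 + C$)
$\left(Q{\left(-536 \right)} + p{\left(-148,198 \right)}\right) + 278069 = \left(\left(-55 - 536\right) + 399\right) + 278069 = \left(-591 + 399\right) + 278069 = -192 + 278069 = 277877$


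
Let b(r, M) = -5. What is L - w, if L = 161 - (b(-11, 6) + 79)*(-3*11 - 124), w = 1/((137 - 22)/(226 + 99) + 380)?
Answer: 291212152/24723 ≈ 11779.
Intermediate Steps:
w = 65/24723 (w = 1/(115/325 + 380) = 1/(115*(1/325) + 380) = 1/(23/65 + 380) = 1/(24723/65) = 65/24723 ≈ 0.0026291)
L = 11779 (L = 161 - (-5 + 79)*(-3*11 - 124) = 161 - 74*(-33 - 124) = 161 - 74*(-157) = 161 - 1*(-11618) = 161 + 11618 = 11779)
L - w = 11779 - 1*65/24723 = 11779 - 65/24723 = 291212152/24723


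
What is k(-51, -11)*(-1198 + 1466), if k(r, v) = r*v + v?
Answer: 147400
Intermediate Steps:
k(r, v) = v + r*v
k(-51, -11)*(-1198 + 1466) = (-11*(1 - 51))*(-1198 + 1466) = -11*(-50)*268 = 550*268 = 147400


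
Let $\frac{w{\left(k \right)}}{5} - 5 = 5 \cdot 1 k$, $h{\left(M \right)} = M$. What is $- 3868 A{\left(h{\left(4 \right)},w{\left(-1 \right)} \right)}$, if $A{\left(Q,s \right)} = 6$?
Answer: $-23208$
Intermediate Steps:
$w{\left(k \right)} = 25 + 25 k$ ($w{\left(k \right)} = 25 + 5 \cdot 5 \cdot 1 k = 25 + 5 \cdot 5 k = 25 + 25 k$)
$- 3868 A{\left(h{\left(4 \right)},w{\left(-1 \right)} \right)} = \left(-3868\right) 6 = -23208$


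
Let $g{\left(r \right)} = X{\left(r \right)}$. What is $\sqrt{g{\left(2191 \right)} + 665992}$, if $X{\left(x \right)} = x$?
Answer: $\sqrt{668183} \approx 817.42$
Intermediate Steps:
$g{\left(r \right)} = r$
$\sqrt{g{\left(2191 \right)} + 665992} = \sqrt{2191 + 665992} = \sqrt{668183}$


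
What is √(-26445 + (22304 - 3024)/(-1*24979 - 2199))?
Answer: I*√4883489053805/13589 ≈ 162.62*I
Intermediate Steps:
√(-26445 + (22304 - 3024)/(-1*24979 - 2199)) = √(-26445 + 19280/(-24979 - 2199)) = √(-26445 + 19280/(-27178)) = √(-26445 + 19280*(-1/27178)) = √(-26445 - 9640/13589) = √(-359370745/13589) = I*√4883489053805/13589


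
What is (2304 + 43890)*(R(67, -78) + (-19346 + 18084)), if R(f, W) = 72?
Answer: -54970860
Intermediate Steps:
(2304 + 43890)*(R(67, -78) + (-19346 + 18084)) = (2304 + 43890)*(72 + (-19346 + 18084)) = 46194*(72 - 1262) = 46194*(-1190) = -54970860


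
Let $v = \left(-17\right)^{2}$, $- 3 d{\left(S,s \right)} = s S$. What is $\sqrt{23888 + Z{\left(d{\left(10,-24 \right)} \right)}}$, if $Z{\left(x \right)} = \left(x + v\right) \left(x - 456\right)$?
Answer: $14 i \sqrt{586} \approx 338.9 i$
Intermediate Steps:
$d{\left(S,s \right)} = - \frac{S s}{3}$ ($d{\left(S,s \right)} = - \frac{s S}{3} = - \frac{S s}{3}$)
$v = 289$
$Z{\left(x \right)} = \left(-456 + x\right) \left(289 + x\right)$ ($Z{\left(x \right)} = \left(x + 289\right) \left(x - 456\right) = \left(289 + x\right) \left(-456 + x\right) = \left(-456 + x\right) \left(289 + x\right)$)
$\sqrt{23888 + Z{\left(d{\left(10,-24 \right)} \right)}} = \sqrt{23888 - \left(131784 - 6400 + 167 \left(- \frac{1}{3}\right) 10 \left(-24\right)\right)} = \sqrt{23888 - \left(145144 - 6400\right)} = \sqrt{23888 - 138744} = \sqrt{-114856} = 14 i \sqrt{586}$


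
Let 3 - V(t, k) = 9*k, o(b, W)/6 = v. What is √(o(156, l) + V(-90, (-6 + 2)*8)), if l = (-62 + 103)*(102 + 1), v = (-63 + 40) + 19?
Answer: √267 ≈ 16.340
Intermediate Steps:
v = -4 (v = -23 + 19 = -4)
l = 4223 (l = 41*103 = 4223)
o(b, W) = -24 (o(b, W) = 6*(-4) = -24)
V(t, k) = 3 - 9*k
√(o(156, l) + V(-90, (-6 + 2)*8)) = √(-24 + (3 - 9*(-6 + 2)*8)) = √(-24 + (3 - (-36)*8)) = √(-24 + (3 - 9*(-32))) = √(-24 + (3 + 288)) = √(-24 + 291) = √267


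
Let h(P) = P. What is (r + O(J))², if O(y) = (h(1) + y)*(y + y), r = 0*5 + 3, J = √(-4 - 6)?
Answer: 249 - 68*I*√10 ≈ 249.0 - 215.03*I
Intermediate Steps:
J = I*√10 (J = √(-10) = I*√10 ≈ 3.1623*I)
r = 3 (r = 0 + 3 = 3)
O(y) = 2*y*(1 + y) (O(y) = (1 + y)*(y + y) = (1 + y)*(2*y) = 2*y*(1 + y))
(r + O(J))² = (3 + 2*(I*√10)*(1 + I*√10))² = (3 + 2*I*√10*(1 + I*√10))²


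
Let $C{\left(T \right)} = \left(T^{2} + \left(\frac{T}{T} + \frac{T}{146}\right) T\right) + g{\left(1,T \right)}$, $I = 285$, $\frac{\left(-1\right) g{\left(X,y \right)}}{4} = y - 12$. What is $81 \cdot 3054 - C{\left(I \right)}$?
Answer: $\frac{24294351}{146} \approx 1.664 \cdot 10^{5}$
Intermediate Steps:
$g{\left(X,y \right)} = 48 - 4 y$ ($g{\left(X,y \right)} = - 4 \left(y - 12\right) = - 4 \left(-12 + y\right) = 48 - 4 y$)
$C{\left(T \right)} = 48 + T^{2} - 4 T + T \left(1 + \frac{T}{146}\right)$ ($C{\left(T \right)} = \left(T^{2} + \left(\frac{T}{T} + \frac{T}{146}\right) T\right) - \left(-48 + 4 T\right) = \left(T^{2} + \left(1 + T \frac{1}{146}\right) T\right) - \left(-48 + 4 T\right) = \left(T^{2} + \left(1 + \frac{T}{146}\right) T\right) - \left(-48 + 4 T\right) = \left(T^{2} + T \left(1 + \frac{T}{146}\right)\right) - \left(-48 + 4 T\right) = 48 + T^{2} - 4 T + T \left(1 + \frac{T}{146}\right)$)
$81 \cdot 3054 - C{\left(I \right)} = 81 \cdot 3054 - \left(48 - 855 + \frac{147 \cdot 285^{2}}{146}\right) = 247374 - \left(48 - 855 + \frac{147}{146} \cdot 81225\right) = 247374 - \left(48 - 855 + \frac{11940075}{146}\right) = 247374 - \frac{11822253}{146} = \frac{24294351}{146}$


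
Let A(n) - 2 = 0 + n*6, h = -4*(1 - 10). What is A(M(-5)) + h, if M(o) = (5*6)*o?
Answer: -862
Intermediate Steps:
h = 36 (h = -4*(-9) = 36)
M(o) = 30*o
A(n) = 2 + 6*n (A(n) = 2 + (0 + n*6) = 2 + (0 + 6*n) = 2 + 6*n)
A(M(-5)) + h = (2 + 6*(30*(-5))) + 36 = (2 + 6*(-150)) + 36 = (2 - 900) + 36 = -898 + 36 = -862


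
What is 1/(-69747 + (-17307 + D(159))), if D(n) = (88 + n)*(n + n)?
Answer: -1/8508 ≈ -0.00011754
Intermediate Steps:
D(n) = 2*n*(88 + n) (D(n) = (88 + n)*(2*n) = 2*n*(88 + n))
1/(-69747 + (-17307 + D(159))) = 1/(-69747 + (-17307 + 2*159*(88 + 159))) = 1/(-69747 + (-17307 + 2*159*247)) = 1/(-69747 + (-17307 + 78546)) = 1/(-69747 + 61239) = 1/(-8508) = -1/8508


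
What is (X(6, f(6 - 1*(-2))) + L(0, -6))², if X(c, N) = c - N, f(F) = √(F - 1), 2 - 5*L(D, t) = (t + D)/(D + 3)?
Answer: 1331/25 - 68*√7/5 ≈ 17.258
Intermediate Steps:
L(D, t) = ⅖ - (D + t)/(5*(3 + D)) (L(D, t) = ⅖ - (t + D)/(5*(D + 3)) = ⅖ - (D + t)/(5*(3 + D)))
f(F) = √(-1 + F)
(X(6, f(6 - 1*(-2))) + L(0, -6))² = ((6 - √(-1 + (6 - 1*(-2)))) + (6 + 0 - 1*(-6))/(5*(3 + 0)))² = ((6 - √(-1 + (6 + 2))) + (⅕)*(6 + 0 + 6)/3)² = ((6 - √(-1 + 8)) + (⅕)*(⅓)*12)² = ((6 - √7) + ⅘)² = (34/5 - √7)²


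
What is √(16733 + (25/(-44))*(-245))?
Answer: √8166147/22 ≈ 129.89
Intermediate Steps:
√(16733 + (25/(-44))*(-245)) = √(16733 + (25*(-1/44))*(-245)) = √(16733 - 25/44*(-245)) = √(16733 + 6125/44) = √(742377/44) = √8166147/22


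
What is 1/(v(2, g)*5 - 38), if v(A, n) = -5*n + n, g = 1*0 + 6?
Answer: -1/158 ≈ -0.0063291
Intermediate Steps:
g = 6 (g = 0 + 6 = 6)
v(A, n) = -4*n
1/(v(2, g)*5 - 38) = 1/(-4*6*5 - 38) = 1/(-24*5 - 38) = 1/(-120 - 38) = 1/(-158) = -1/158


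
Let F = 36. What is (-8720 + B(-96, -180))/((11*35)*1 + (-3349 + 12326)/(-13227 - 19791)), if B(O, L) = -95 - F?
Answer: -292242318/12702953 ≈ -23.006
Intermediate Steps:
B(O, L) = -131 (B(O, L) = -95 - 1*36 = -95 - 36 = -131)
(-8720 + B(-96, -180))/((11*35)*1 + (-3349 + 12326)/(-13227 - 19791)) = (-8720 - 131)/((11*35)*1 + (-3349 + 12326)/(-13227 - 19791)) = -8851/(385*1 + 8977/(-33018)) = -8851/(385 + 8977*(-1/33018)) = -8851/(385 - 8977/33018) = -8851/12702953/33018 = -8851*33018/12702953 = -292242318/12702953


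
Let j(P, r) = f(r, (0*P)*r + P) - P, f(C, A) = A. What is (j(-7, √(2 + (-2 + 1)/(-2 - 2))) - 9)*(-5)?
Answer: 45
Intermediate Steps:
j(P, r) = 0 (j(P, r) = ((0*P)*r + P) - P = (0*r + P) - P = (0 + P) - P = P - P = 0)
(j(-7, √(2 + (-2 + 1)/(-2 - 2))) - 9)*(-5) = (0 - 9)*(-5) = -9*(-5) = 45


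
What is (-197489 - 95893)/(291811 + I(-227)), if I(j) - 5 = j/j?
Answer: -293382/291817 ≈ -1.0054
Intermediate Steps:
I(j) = 6 (I(j) = 5 + j/j = 5 + 1 = 6)
(-197489 - 95893)/(291811 + I(-227)) = (-197489 - 95893)/(291811 + 6) = -293382/291817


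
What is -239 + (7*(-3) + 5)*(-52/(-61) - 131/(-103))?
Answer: -1715189/6283 ≈ -272.99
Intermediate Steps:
-239 + (7*(-3) + 5)*(-52/(-61) - 131/(-103)) = -239 + (-21 + 5)*(-52*(-1/61) - 131*(-1/103)) = -239 - 16*(52/61 + 131/103) = -239 - 16*13347/6283 = -239 - 213552/6283 = -1715189/6283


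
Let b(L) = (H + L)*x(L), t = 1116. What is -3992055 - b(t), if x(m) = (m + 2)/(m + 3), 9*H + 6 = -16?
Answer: -40215190501/10071 ≈ -3.9932e+6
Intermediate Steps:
H = -22/9 (H = -⅔ + (⅑)*(-16) = -⅔ - 16/9 = -22/9 ≈ -2.4444)
x(m) = (2 + m)/(3 + m)
b(L) = (2 + L)*(-22/9 + L)/(3 + L) (b(L) = (-22/9 + L)*((2 + L)/(3 + L)) = (2 + L)*(-22/9 + L)/(3 + L))
-3992055 - b(t) = -3992055 - (-22 + 9*1116)*(2 + 1116)/(9*(3 + 1116)) = -3992055 - (-22 + 10044)*1118/(9*1119) = -3992055 - 10022*1118/(9*1119) = -3992055 - 1*11204596/10071 = -3992055 - 11204596/10071 = -40215190501/10071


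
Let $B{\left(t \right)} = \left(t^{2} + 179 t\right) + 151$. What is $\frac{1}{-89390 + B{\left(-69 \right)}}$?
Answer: $- \frac{1}{96829} \approx -1.0327 \cdot 10^{-5}$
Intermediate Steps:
$B{\left(t \right)} = 151 + t^{2} + 179 t$
$\frac{1}{-89390 + B{\left(-69 \right)}} = \frac{1}{-89390 + \left(151 + \left(-69\right)^{2} + 179 \left(-69\right)\right)} = \frac{1}{-89390 + \left(151 + 4761 - 12351\right)} = \frac{1}{-89390 - 7439} = \frac{1}{-96829} = - \frac{1}{96829}$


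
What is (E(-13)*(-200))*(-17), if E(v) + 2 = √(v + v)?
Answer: -6800 + 3400*I*√26 ≈ -6800.0 + 17337.0*I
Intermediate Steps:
E(v) = -2 + √2*√v (E(v) = -2 + √(v + v) = -2 + √(2*v) = -2 + √2*√v)
(E(-13)*(-200))*(-17) = ((-2 + √2*√(-13))*(-200))*(-17) = ((-2 + √2*(I*√13))*(-200))*(-17) = ((-2 + I*√26)*(-200))*(-17) = (400 - 200*I*√26)*(-17) = -6800 + 3400*I*√26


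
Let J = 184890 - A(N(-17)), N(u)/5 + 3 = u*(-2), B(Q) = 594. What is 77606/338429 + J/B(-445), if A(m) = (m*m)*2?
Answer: 2107123742/9137583 ≈ 230.60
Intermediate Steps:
N(u) = -15 - 10*u (N(u) = -15 + 5*(u*(-2)) = -15 + 5*(-2*u) = -15 - 10*u)
A(m) = 2*m² (A(m) = m²*2 = 2*m²)
J = 136840 (J = 184890 - 2*(-15 - 10*(-17))² = 184890 - 2*(-15 + 170)² = 184890 - 2*155² = 184890 - 2*24025 = 184890 - 1*48050 = 184890 - 48050 = 136840)
77606/338429 + J/B(-445) = 77606/338429 + 136840/594 = 77606*(1/338429) + 136840*(1/594) = 77606/338429 + 6220/27 = 2107123742/9137583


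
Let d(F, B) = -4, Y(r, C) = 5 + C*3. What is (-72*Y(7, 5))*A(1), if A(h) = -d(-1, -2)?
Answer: -5760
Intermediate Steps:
Y(r, C) = 5 + 3*C
A(h) = 4 (A(h) = -1*(-4) = 4)
(-72*Y(7, 5))*A(1) = -72*(5 + 3*5)*4 = -72*(5 + 15)*4 = -72*20*4 = -1440*4 = -5760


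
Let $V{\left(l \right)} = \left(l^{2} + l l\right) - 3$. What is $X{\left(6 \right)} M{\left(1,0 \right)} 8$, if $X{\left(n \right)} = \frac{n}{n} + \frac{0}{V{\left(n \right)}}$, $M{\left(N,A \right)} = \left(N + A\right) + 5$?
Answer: $48$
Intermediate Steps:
$V{\left(l \right)} = -3 + 2 l^{2}$ ($V{\left(l \right)} = \left(l^{2} + l^{2}\right) - 3 = 2 l^{2} - 3 = -3 + 2 l^{2}$)
$M{\left(N,A \right)} = 5 + A + N$ ($M{\left(N,A \right)} = \left(A + N\right) + 5 = 5 + A + N$)
$X{\left(n \right)} = 1$ ($X{\left(n \right)} = \frac{n}{n} + \frac{0}{-3 + 2 n^{2}} = 1 + 0 = 1$)
$X{\left(6 \right)} M{\left(1,0 \right)} 8 = 1 \left(5 + 0 + 1\right) 8 = 1 \cdot 6 \cdot 8 = 6 \cdot 8 = 48$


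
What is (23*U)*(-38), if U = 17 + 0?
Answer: -14858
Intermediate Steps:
U = 17
(23*U)*(-38) = (23*17)*(-38) = 391*(-38) = -14858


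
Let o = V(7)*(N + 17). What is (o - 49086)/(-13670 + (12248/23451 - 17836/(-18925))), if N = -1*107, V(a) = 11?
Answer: 11112119161650/3033117513407 ≈ 3.6636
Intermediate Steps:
N = -107
o = -990 (o = 11*(-107 + 17) = 11*(-90) = -990)
(o - 49086)/(-13670 + (12248/23451 - 17836/(-18925))) = (-990 - 49086)/(-13670 + (12248/23451 - 17836/(-18925))) = -50076/(-13670 + (12248*(1/23451) - 17836*(-1/18925))) = -50076/(-13670 + (12248/23451 + 17836/18925)) = -50076/(-13670 + 650065436/443810175) = -50076/(-6066235026814/443810175) = -50076*(-443810175/6066235026814) = 11112119161650/3033117513407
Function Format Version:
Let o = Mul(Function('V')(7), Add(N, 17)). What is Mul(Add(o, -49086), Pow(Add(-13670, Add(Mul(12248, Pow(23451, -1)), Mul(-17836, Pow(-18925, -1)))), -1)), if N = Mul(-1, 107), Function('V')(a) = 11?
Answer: Rational(11112119161650, 3033117513407) ≈ 3.6636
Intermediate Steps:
N = -107
o = -990 (o = Mul(11, Add(-107, 17)) = Mul(11, -90) = -990)
Mul(Add(o, -49086), Pow(Add(-13670, Add(Mul(12248, Pow(23451, -1)), Mul(-17836, Pow(-18925, -1)))), -1)) = Mul(Add(-990, -49086), Pow(Add(-13670, Add(Mul(12248, Pow(23451, -1)), Mul(-17836, Pow(-18925, -1)))), -1)) = Mul(-50076, Pow(Add(-13670, Add(Mul(12248, Rational(1, 23451)), Mul(-17836, Rational(-1, 18925)))), -1)) = Mul(-50076, Pow(Add(-13670, Add(Rational(12248, 23451), Rational(17836, 18925))), -1)) = Mul(-50076, Pow(Add(-13670, Rational(650065436, 443810175)), -1)) = Mul(-50076, Pow(Rational(-6066235026814, 443810175), -1)) = Mul(-50076, Rational(-443810175, 6066235026814)) = Rational(11112119161650, 3033117513407)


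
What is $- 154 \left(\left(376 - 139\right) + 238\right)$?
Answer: $-73150$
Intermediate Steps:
$- 154 \left(\left(376 - 139\right) + 238\right) = - 154 \left(237 + 238\right) = \left(-154\right) 475 = -73150$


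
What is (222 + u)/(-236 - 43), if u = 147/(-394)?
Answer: -29107/36642 ≈ -0.79436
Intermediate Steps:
u = -147/394 (u = 147*(-1/394) = -147/394 ≈ -0.37310)
(222 + u)/(-236 - 43) = (222 - 147/394)/(-236 - 43) = (87321/394)/(-279) = (87321/394)*(-1/279) = -29107/36642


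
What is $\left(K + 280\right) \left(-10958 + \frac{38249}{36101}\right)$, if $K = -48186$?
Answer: $\frac{18949530120154}{36101} \approx 5.249 \cdot 10^{8}$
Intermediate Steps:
$\left(K + 280\right) \left(-10958 + \frac{38249}{36101}\right) = \left(-48186 + 280\right) \left(-10958 + \frac{38249}{36101}\right) = - 47906 \left(-10958 + 38249 \cdot \frac{1}{36101}\right) = - 47906 \left(-10958 + \frac{38249}{36101}\right) = \left(-47906\right) \left(- \frac{395556509}{36101}\right) = \frac{18949530120154}{36101}$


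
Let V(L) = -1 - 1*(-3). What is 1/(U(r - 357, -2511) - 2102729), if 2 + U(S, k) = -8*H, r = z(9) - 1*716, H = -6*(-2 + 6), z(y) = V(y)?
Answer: -1/2102539 ≈ -4.7562e-7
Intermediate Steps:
V(L) = 2 (V(L) = -1 + 3 = 2)
z(y) = 2
H = -24 (H = -6*4 = -24)
r = -714 (r = 2 - 1*716 = 2 - 716 = -714)
U(S, k) = 190 (U(S, k) = -2 - 8*(-24) = -2 + 192 = 190)
1/(U(r - 357, -2511) - 2102729) = 1/(190 - 2102729) = 1/(-2102539) = -1/2102539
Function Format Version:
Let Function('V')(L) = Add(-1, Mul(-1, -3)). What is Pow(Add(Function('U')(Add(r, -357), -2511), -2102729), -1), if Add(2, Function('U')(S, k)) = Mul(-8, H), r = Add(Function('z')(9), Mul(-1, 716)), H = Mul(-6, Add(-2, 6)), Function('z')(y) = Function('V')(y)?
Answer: Rational(-1, 2102539) ≈ -4.7562e-7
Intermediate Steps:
Function('V')(L) = 2 (Function('V')(L) = Add(-1, 3) = 2)
Function('z')(y) = 2
H = -24 (H = Mul(-6, 4) = -24)
r = -714 (r = Add(2, Mul(-1, 716)) = Add(2, -716) = -714)
Function('U')(S, k) = 190 (Function('U')(S, k) = Add(-2, Mul(-8, -24)) = Add(-2, 192) = 190)
Pow(Add(Function('U')(Add(r, -357), -2511), -2102729), -1) = Pow(Add(190, -2102729), -1) = Pow(-2102539, -1) = Rational(-1, 2102539)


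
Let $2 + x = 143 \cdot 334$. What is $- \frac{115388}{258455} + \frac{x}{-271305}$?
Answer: $- \frac{2909943476}{4674675585} \approx -0.62249$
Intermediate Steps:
$x = 47760$ ($x = -2 + 143 \cdot 334 = -2 + 47762 = 47760$)
$- \frac{115388}{258455} + \frac{x}{-271305} = - \frac{115388}{258455} + \frac{47760}{-271305} = \left(-115388\right) \frac{1}{258455} + 47760 \left(- \frac{1}{271305}\right) = - \frac{115388}{258455} - \frac{3184}{18087} = - \frac{2909943476}{4674675585}$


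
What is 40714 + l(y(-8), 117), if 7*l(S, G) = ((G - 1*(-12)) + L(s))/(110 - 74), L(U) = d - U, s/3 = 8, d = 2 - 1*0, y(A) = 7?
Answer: 10260035/252 ≈ 40714.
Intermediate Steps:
d = 2 (d = 2 + 0 = 2)
s = 24 (s = 3*8 = 24)
L(U) = 2 - U
l(S, G) = -5/126 + G/252 (l(S, G) = (((G - 1*(-12)) + (2 - 1*24))/(110 - 74))/7 = (((G + 12) + (2 - 24))/36)/7 = (((12 + G) - 22)*(1/36))/7 = ((-10 + G)*(1/36))/7 = (-5/18 + G/36)/7 = -5/126 + G/252)
40714 + l(y(-8), 117) = 40714 + (-5/126 + (1/252)*117) = 40714 + (-5/126 + 13/28) = 40714 + 107/252 = 10260035/252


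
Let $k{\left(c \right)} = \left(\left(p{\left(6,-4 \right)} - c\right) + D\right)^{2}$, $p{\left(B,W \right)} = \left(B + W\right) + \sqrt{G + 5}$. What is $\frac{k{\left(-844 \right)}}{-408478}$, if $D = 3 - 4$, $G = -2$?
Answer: $- \frac{\left(845 + \sqrt{3}\right)^{2}}{408478} \approx -1.7552$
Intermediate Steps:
$D = -1$ ($D = 3 - 4 = -1$)
$p{\left(B,W \right)} = B + W + \sqrt{3}$ ($p{\left(B,W \right)} = \left(B + W\right) + \sqrt{-2 + 5} = \left(B + W\right) + \sqrt{3} = B + W + \sqrt{3}$)
$k{\left(c \right)} = \left(1 + \sqrt{3} - c\right)^{2}$ ($k{\left(c \right)} = \left(\left(\left(6 - 4 + \sqrt{3}\right) - c\right) - 1\right)^{2} = \left(\left(\left(2 + \sqrt{3}\right) - c\right) - 1\right)^{2} = \left(\left(2 + \sqrt{3} - c\right) - 1\right)^{2} = \left(1 + \sqrt{3} - c\right)^{2}$)
$\frac{k{\left(-844 \right)}}{-408478} = \frac{\left(1 + \sqrt{3} - -844\right)^{2}}{-408478} = \left(1 + \sqrt{3} + 844\right)^{2} \left(- \frac{1}{408478}\right) = \left(845 + \sqrt{3}\right)^{2} \left(- \frac{1}{408478}\right) = - \frac{\left(845 + \sqrt{3}\right)^{2}}{408478}$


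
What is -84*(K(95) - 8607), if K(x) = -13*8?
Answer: 731724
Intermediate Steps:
K(x) = -104
-84*(K(95) - 8607) = -84*(-104 - 8607) = -84*(-8711) = 731724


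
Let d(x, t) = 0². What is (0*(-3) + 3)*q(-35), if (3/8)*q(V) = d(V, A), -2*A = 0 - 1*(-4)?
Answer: 0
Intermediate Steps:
A = -2 (A = -(0 - 1*(-4))/2 = -(0 + 4)/2 = -½*4 = -2)
d(x, t) = 0
q(V) = 0 (q(V) = (8/3)*0 = 0)
(0*(-3) + 3)*q(-35) = (0*(-3) + 3)*0 = (0 + 3)*0 = 3*0 = 0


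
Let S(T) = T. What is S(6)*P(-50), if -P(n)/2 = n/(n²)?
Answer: 6/25 ≈ 0.24000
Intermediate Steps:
P(n) = -2/n (P(n) = -2*n/(n²) = -2*n/n² = -2/n)
S(6)*P(-50) = 6*(-2/(-50)) = 6*(-2*(-1/50)) = 6*(1/25) = 6/25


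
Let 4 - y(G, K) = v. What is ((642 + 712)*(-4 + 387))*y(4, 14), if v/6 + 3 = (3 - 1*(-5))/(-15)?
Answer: 65341332/5 ≈ 1.3068e+7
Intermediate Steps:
v = -106/5 (v = -18 + 6*((3 - 1*(-5))/(-15)) = -18 + 6*((3 + 5)*(-1/15)) = -18 + 6*(8*(-1/15)) = -18 + 6*(-8/15) = -18 - 16/5 = -106/5 ≈ -21.200)
y(G, K) = 126/5 (y(G, K) = 4 - 1*(-106/5) = 4 + 106/5 = 126/5)
((642 + 712)*(-4 + 387))*y(4, 14) = ((642 + 712)*(-4 + 387))*(126/5) = (1354*383)*(126/5) = 518582*(126/5) = 65341332/5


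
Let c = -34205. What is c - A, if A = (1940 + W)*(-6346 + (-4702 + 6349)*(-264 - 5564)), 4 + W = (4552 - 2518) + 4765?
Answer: 83900182365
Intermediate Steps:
W = 6795 (W = -4 + ((4552 - 2518) + 4765) = -4 + (2034 + 4765) = -4 + 6799 = 6795)
A = -83900216570 (A = (1940 + 6795)*(-6346 + (-4702 + 6349)*(-264 - 5564)) = 8735*(-6346 + 1647*(-5828)) = 8735*(-6346 - 9598716) = 8735*(-9605062) = -83900216570)
c - A = -34205 - 1*(-83900216570) = -34205 + 83900216570 = 83900182365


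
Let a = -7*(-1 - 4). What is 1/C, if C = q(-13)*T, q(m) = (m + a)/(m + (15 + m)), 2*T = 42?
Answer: -1/42 ≈ -0.023810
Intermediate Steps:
a = 35 (a = -7*(-5) = 35)
T = 21 (T = (½)*42 = 21)
q(m) = (35 + m)/(15 + 2*m) (q(m) = (m + 35)/(m + (15 + m)) = (35 + m)/(15 + 2*m))
C = -42 (C = ((35 - 13)/(15 + 2*(-13)))*21 = (22/(15 - 26))*21 = (22/(-11))*21 = -1/11*22*21 = -2*21 = -42)
1/C = 1/(-42) = -1/42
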